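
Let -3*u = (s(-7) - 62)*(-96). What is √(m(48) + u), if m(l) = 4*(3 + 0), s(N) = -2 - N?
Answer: 2*I*√453 ≈ 42.568*I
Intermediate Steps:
m(l) = 12 (m(l) = 4*3 = 12)
u = -1824 (u = -((-2 - 1*(-7)) - 62)*(-96)/3 = -((-2 + 7) - 62)*(-96)/3 = -(5 - 62)*(-96)/3 = -(-19)*(-96) = -⅓*5472 = -1824)
√(m(48) + u) = √(12 - 1824) = √(-1812) = 2*I*√453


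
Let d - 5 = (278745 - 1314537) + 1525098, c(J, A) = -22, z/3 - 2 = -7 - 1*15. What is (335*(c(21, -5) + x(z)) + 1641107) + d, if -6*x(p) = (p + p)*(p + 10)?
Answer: 1788048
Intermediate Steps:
z = -60 (z = 6 + 3*(-7 - 1*15) = 6 + 3*(-7 - 15) = 6 + 3*(-22) = 6 - 66 = -60)
x(p) = -p*(10 + p)/3 (x(p) = -(p + p)*(p + 10)/6 = -2*p*(10 + p)/6 = -p*(10 + p)/3)
d = 489311 (d = 5 + ((278745 - 1314537) + 1525098) = 5 + (-1035792 + 1525098) = 5 + 489306 = 489311)
(335*(c(21, -5) + x(z)) + 1641107) + d = (335*(-22 - ⅓*(-60)*(10 - 60)) + 1641107) + 489311 = (335*(-22 - ⅓*(-60)*(-50)) + 1641107) + 489311 = (335*(-22 - 1000) + 1641107) + 489311 = (335*(-1022) + 1641107) + 489311 = (-342370 + 1641107) + 489311 = 1298737 + 489311 = 1788048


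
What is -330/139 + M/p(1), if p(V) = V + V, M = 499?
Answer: 68701/278 ≈ 247.13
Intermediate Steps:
p(V) = 2*V
-330/139 + M/p(1) = -330/139 + 499/((2*1)) = -330*1/139 + 499/2 = -330/139 + 499*(½) = -330/139 + 499/2 = 68701/278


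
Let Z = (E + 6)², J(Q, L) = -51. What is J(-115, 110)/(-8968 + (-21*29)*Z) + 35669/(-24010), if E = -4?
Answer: -202772383/136905020 ≈ -1.4811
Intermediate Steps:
Z = 4 (Z = (-4 + 6)² = 2² = 4)
J(-115, 110)/(-8968 + (-21*29)*Z) + 35669/(-24010) = -51/(-8968 - 21*29*4) + 35669/(-24010) = -51/(-8968 - 609*4) + 35669*(-1/24010) = -51/(-8968 - 2436) - 35669/24010 = -51/(-11404) - 35669/24010 = -51*(-1/11404) - 35669/24010 = 51/11404 - 35669/24010 = -202772383/136905020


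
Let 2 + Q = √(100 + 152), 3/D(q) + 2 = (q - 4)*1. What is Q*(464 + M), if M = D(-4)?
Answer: -4637/5 + 13911*√7/5 ≈ 6433.6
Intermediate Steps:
D(q) = 3/(-6 + q) (D(q) = 3/(-2 + (q - 4)*1) = 3/(-2 + (-4 + q)*1) = 3/(-2 + (-4 + q)) = 3/(-6 + q))
M = -3/10 (M = 3/(-6 - 4) = 3/(-10) = 3*(-⅒) = -3/10 ≈ -0.30000)
Q = -2 + 6*√7 (Q = -2 + √(100 + 152) = -2 + √252 = -2 + 6*√7 ≈ 13.875)
Q*(464 + M) = (-2 + 6*√7)*(464 - 3/10) = (-2 + 6*√7)*(4637/10) = -4637/5 + 13911*√7/5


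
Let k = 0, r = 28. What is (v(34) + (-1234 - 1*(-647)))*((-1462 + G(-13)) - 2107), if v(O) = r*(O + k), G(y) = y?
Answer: -1307430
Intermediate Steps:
v(O) = 28*O (v(O) = 28*(O + 0) = 28*O)
(v(34) + (-1234 - 1*(-647)))*((-1462 + G(-13)) - 2107) = (28*34 + (-1234 - 1*(-647)))*((-1462 - 13) - 2107) = (952 + (-1234 + 647))*(-1475 - 2107) = (952 - 587)*(-3582) = 365*(-3582) = -1307430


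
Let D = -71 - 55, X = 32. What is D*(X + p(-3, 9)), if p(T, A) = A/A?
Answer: -4158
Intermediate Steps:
p(T, A) = 1
D = -126
D*(X + p(-3, 9)) = -126*(32 + 1) = -126*33 = -4158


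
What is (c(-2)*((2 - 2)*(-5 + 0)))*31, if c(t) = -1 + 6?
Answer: 0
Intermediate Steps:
c(t) = 5
(c(-2)*((2 - 2)*(-5 + 0)))*31 = (5*((2 - 2)*(-5 + 0)))*31 = (5*(0*(-5)))*31 = (5*0)*31 = 0*31 = 0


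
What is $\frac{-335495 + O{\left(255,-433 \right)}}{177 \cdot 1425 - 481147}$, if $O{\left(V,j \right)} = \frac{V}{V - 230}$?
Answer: $\frac{49336}{33665} \approx 1.4655$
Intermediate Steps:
$O{\left(V,j \right)} = \frac{V}{-230 + V}$
$\frac{-335495 + O{\left(255,-433 \right)}}{177 \cdot 1425 - 481147} = \frac{-335495 + \frac{255}{-230 + 255}}{177 \cdot 1425 - 481147} = \frac{-335495 + \frac{255}{25}}{252225 - 481147} = \frac{-335495 + 255 \cdot \frac{1}{25}}{-228922} = \left(-335495 + \frac{51}{5}\right) \left(- \frac{1}{228922}\right) = \left(- \frac{1677424}{5}\right) \left(- \frac{1}{228922}\right) = \frac{49336}{33665}$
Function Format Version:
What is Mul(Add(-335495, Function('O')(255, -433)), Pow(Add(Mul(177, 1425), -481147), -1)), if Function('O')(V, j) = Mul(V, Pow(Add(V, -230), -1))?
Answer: Rational(49336, 33665) ≈ 1.4655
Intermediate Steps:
Function('O')(V, j) = Mul(V, Pow(Add(-230, V), -1))
Mul(Add(-335495, Function('O')(255, -433)), Pow(Add(Mul(177, 1425), -481147), -1)) = Mul(Add(-335495, Mul(255, Pow(Add(-230, 255), -1))), Pow(Add(Mul(177, 1425), -481147), -1)) = Mul(Add(-335495, Mul(255, Pow(25, -1))), Pow(Add(252225, -481147), -1)) = Mul(Add(-335495, Mul(255, Rational(1, 25))), Pow(-228922, -1)) = Mul(Add(-335495, Rational(51, 5)), Rational(-1, 228922)) = Mul(Rational(-1677424, 5), Rational(-1, 228922)) = Rational(49336, 33665)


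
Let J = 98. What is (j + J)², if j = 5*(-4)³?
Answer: 49284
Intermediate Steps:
j = -320 (j = 5*(-64) = -320)
(j + J)² = (-320 + 98)² = (-222)² = 49284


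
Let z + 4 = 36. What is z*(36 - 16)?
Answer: 640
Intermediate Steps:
z = 32 (z = -4 + 36 = 32)
z*(36 - 16) = 32*(36 - 16) = 32*20 = 640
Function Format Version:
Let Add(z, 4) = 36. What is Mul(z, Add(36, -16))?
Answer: 640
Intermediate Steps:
z = 32 (z = Add(-4, 36) = 32)
Mul(z, Add(36, -16)) = Mul(32, Add(36, -16)) = Mul(32, 20) = 640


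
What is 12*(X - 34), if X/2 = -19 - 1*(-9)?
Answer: -648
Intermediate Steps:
X = -20 (X = 2*(-19 - 1*(-9)) = 2*(-19 + 9) = 2*(-10) = -20)
12*(X - 34) = 12*(-20 - 34) = 12*(-54) = -648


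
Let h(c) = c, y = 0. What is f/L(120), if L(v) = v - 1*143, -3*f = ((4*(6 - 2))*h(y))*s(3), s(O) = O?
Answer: 0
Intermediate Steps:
f = 0 (f = -(4*(6 - 2))*0*3/3 = -(4*4)*0*3/3 = -16*0*3/3 = -0*3 = -⅓*0 = 0)
L(v) = -143 + v (L(v) = v - 143 = -143 + v)
f/L(120) = 0/(-143 + 120) = 0/(-23) = 0*(-1/23) = 0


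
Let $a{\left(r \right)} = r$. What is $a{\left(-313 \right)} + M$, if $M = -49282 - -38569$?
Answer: $-11026$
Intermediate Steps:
$M = -10713$ ($M = -49282 + 38569 = -10713$)
$a{\left(-313 \right)} + M = -313 - 10713 = -11026$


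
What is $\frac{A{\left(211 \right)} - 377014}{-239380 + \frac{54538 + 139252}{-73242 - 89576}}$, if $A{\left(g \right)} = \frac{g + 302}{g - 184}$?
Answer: $\frac{6138157191}{3897556663} \approx 1.5749$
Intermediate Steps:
$A{\left(g \right)} = \frac{302 + g}{-184 + g}$
$\frac{A{\left(211 \right)} - 377014}{-239380 + \frac{54538 + 139252}{-73242 - 89576}} = \frac{\frac{302 + 211}{-184 + 211} - 377014}{-239380 + \frac{54538 + 139252}{-73242 - 89576}} = \frac{\frac{1}{27} \cdot 513 - 377014}{-239380 + \frac{193790}{-162818}} = \frac{\frac{1}{27} \cdot 513 - 377014}{-239380 + 193790 \left(- \frac{1}{162818}\right)} = \frac{19 - 377014}{-239380 - \frac{96895}{81409}} = - \frac{376995}{- \frac{19487783315}{81409}} = \left(-376995\right) \left(- \frac{81409}{19487783315}\right) = \frac{6138157191}{3897556663}$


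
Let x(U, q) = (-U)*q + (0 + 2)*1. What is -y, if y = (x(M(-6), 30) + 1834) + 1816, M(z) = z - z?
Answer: -3652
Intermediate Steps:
M(z) = 0
x(U, q) = 2 - U*q (x(U, q) = -U*q + 2*1 = -U*q + 2 = 2 - U*q)
y = 3652 (y = ((2 - 1*0*30) + 1834) + 1816 = ((2 + 0) + 1834) + 1816 = (2 + 1834) + 1816 = 1836 + 1816 = 3652)
-y = -1*3652 = -3652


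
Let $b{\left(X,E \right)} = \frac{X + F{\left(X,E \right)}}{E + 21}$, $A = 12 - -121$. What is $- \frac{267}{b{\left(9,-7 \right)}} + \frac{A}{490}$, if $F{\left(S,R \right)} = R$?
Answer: $- \frac{130811}{70} \approx -1868.7$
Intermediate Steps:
$A = 133$ ($A = 12 + 121 = 133$)
$b{\left(X,E \right)} = \frac{E + X}{21 + E}$ ($b{\left(X,E \right)} = \frac{X + E}{E + 21} = \frac{E + X}{21 + E}$)
$- \frac{267}{b{\left(9,-7 \right)}} + \frac{A}{490} = - \frac{267}{\frac{1}{21 - 7} \left(-7 + 9\right)} + \frac{133}{490} = - \frac{267}{\frac{1}{14} \cdot 2} + 133 \cdot \frac{1}{490} = - \frac{267}{\frac{1}{14} \cdot 2} + \frac{19}{70} = - 267 \frac{1}{\frac{1}{7}} + \frac{19}{70} = \left(-267\right) 7 + \frac{19}{70} = -1869 + \frac{19}{70} = - \frac{130811}{70}$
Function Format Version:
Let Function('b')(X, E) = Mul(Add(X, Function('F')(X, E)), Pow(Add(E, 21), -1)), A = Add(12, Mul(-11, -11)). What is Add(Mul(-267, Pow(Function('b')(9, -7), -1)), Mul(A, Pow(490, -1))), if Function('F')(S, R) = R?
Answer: Rational(-130811, 70) ≈ -1868.7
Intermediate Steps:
A = 133 (A = Add(12, 121) = 133)
Function('b')(X, E) = Mul(Pow(Add(21, E), -1), Add(E, X)) (Function('b')(X, E) = Mul(Add(X, E), Pow(Add(E, 21), -1)) = Mul(Add(E, X), Pow(Add(21, E), -1)) = Mul(Pow(Add(21, E), -1), Add(E, X)))
Add(Mul(-267, Pow(Function('b')(9, -7), -1)), Mul(A, Pow(490, -1))) = Add(Mul(-267, Pow(Mul(Pow(Add(21, -7), -1), Add(-7, 9)), -1)), Mul(133, Pow(490, -1))) = Add(Mul(-267, Pow(Mul(Pow(14, -1), 2), -1)), Mul(133, Rational(1, 490))) = Add(Mul(-267, Pow(Mul(Rational(1, 14), 2), -1)), Rational(19, 70)) = Add(Mul(-267, Pow(Rational(1, 7), -1)), Rational(19, 70)) = Add(Mul(-267, 7), Rational(19, 70)) = Add(-1869, Rational(19, 70)) = Rational(-130811, 70)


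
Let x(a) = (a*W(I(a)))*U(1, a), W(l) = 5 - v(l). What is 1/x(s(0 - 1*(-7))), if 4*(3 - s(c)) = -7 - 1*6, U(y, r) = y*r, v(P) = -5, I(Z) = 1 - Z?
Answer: 8/3125 ≈ 0.0025600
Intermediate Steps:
W(l) = 10 (W(l) = 5 - 1*(-5) = 5 + 5 = 10)
U(y, r) = r*y
s(c) = 25/4 (s(c) = 3 - (-7 - 1*6)/4 = 3 - (-7 - 6)/4 = 3 - ¼*(-13) = 3 + 13/4 = 25/4)
x(a) = 10*a² (x(a) = (a*10)*(a*1) = (10*a)*a = 10*a²)
1/x(s(0 - 1*(-7))) = 1/(10*(25/4)²) = 1/(10*(625/16)) = 1/(3125/8) = 8/3125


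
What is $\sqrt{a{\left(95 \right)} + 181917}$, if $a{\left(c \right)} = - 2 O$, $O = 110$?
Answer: $\sqrt{181697} \approx 426.26$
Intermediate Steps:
$a{\left(c \right)} = -220$ ($a{\left(c \right)} = \left(-2\right) 110 = -220$)
$\sqrt{a{\left(95 \right)} + 181917} = \sqrt{-220 + 181917} = \sqrt{181697}$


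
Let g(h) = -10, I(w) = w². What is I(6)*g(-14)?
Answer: -360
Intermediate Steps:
I(6)*g(-14) = 6²*(-10) = 36*(-10) = -360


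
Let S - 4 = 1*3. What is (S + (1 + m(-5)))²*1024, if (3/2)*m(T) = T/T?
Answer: 692224/9 ≈ 76914.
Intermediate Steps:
m(T) = ⅔ (m(T) = 2*(T/T)/3 = (⅔)*1 = ⅔)
S = 7 (S = 4 + 1*3 = 4 + 3 = 7)
(S + (1 + m(-5)))²*1024 = (7 + (1 + ⅔))²*1024 = (7 + 5/3)²*1024 = (26/3)²*1024 = (676/9)*1024 = 692224/9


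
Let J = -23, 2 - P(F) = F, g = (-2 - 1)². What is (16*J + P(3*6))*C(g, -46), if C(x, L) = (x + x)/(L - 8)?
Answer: 128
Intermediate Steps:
g = 9 (g = (-3)² = 9)
C(x, L) = 2*x/(-8 + L) (C(x, L) = (2*x)/(-8 + L) = 2*x/(-8 + L))
P(F) = 2 - F
(16*J + P(3*6))*C(g, -46) = (16*(-23) + (2 - 3*6))*(2*9/(-8 - 46)) = (-368 + (2 - 1*18))*(2*9/(-54)) = (-368 + (2 - 18))*(2*9*(-1/54)) = (-368 - 16)*(-⅓) = -384*(-⅓) = 128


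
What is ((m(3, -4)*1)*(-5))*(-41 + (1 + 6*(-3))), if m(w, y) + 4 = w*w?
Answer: 1450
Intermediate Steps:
m(w, y) = -4 + w**2 (m(w, y) = -4 + w*w = -4 + w**2)
((m(3, -4)*1)*(-5))*(-41 + (1 + 6*(-3))) = (((-4 + 3**2)*1)*(-5))*(-41 + (1 + 6*(-3))) = (((-4 + 9)*1)*(-5))*(-41 + (1 - 18)) = ((5*1)*(-5))*(-41 - 17) = (5*(-5))*(-58) = -25*(-58) = 1450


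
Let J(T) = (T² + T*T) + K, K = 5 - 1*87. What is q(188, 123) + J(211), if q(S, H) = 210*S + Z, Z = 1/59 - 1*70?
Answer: 7573831/59 ≈ 1.2837e+5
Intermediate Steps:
K = -82 (K = 5 - 87 = -82)
Z = -4129/59 (Z = 1/59 - 70 = -4129/59 ≈ -69.983)
J(T) = -82 + 2*T² (J(T) = (T² + T*T) - 82 = (T² + T²) - 82 = 2*T² - 82 = -82 + 2*T²)
q(S, H) = -4129/59 + 210*S (q(S, H) = 210*S - 4129/59 = -4129/59 + 210*S)
q(188, 123) + J(211) = (-4129/59 + 210*188) + (-82 + 2*211²) = (-4129/59 + 39480) + (-82 + 2*44521) = 2325191/59 + (-82 + 89042) = 2325191/59 + 88960 = 7573831/59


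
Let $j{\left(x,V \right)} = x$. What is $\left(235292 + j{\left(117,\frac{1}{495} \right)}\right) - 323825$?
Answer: $-88416$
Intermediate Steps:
$\left(235292 + j{\left(117,\frac{1}{495} \right)}\right) - 323825 = \left(235292 + 117\right) - 323825 = 235409 - 323825 = -88416$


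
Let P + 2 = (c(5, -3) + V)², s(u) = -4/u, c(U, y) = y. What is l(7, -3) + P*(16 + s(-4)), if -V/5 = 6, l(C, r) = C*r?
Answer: 18458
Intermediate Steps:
V = -30 (V = -5*6 = -30)
P = 1087 (P = -2 + (-3 - 30)² = -2 + (-33)² = -2 + 1089 = 1087)
l(7, -3) + P*(16 + s(-4)) = 7*(-3) + 1087*(16 - 4/(-4)) = -21 + 1087*(16 - 4*(-¼)) = -21 + 1087*(16 + 1) = -21 + 1087*17 = -21 + 18479 = 18458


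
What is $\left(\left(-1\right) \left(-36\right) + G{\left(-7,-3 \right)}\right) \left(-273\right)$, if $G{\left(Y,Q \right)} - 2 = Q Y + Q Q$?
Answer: $-18564$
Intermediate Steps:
$G{\left(Y,Q \right)} = 2 + Q^{2} + Q Y$ ($G{\left(Y,Q \right)} = 2 + \left(Q Y + Q Q\right) = 2 + \left(Q Y + Q^{2}\right) = 2 + \left(Q^{2} + Q Y\right) = 2 + Q^{2} + Q Y$)
$\left(\left(-1\right) \left(-36\right) + G{\left(-7,-3 \right)}\right) \left(-273\right) = \left(\left(-1\right) \left(-36\right) + \left(2 + \left(-3\right)^{2} - -21\right)\right) \left(-273\right) = \left(36 + \left(2 + 9 + 21\right)\right) \left(-273\right) = \left(36 + 32\right) \left(-273\right) = 68 \left(-273\right) = -18564$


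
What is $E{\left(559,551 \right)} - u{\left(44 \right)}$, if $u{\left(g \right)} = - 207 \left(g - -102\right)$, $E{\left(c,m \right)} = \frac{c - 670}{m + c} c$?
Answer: $\frac{301661}{10} \approx 30166.0$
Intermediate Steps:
$E{\left(c,m \right)} = \frac{c \left(-670 + c\right)}{c + m}$ ($E{\left(c,m \right)} = \frac{-670 + c}{c + m} c = \frac{c \left(-670 + c\right)}{c + m}$)
$u{\left(g \right)} = -21114 - 207 g$ ($u{\left(g \right)} = - 207 \left(g + 102\right) = - 207 \left(102 + g\right) = -21114 - 207 g$)
$E{\left(559,551 \right)} - u{\left(44 \right)} = \frac{559 \left(-670 + 559\right)}{559 + 551} - \left(-21114 - 9108\right) = 559 \cdot \frac{1}{1110} \left(-111\right) - \left(-21114 - 9108\right) = 559 \cdot \frac{1}{1110} \left(-111\right) - -30222 = - \frac{559}{10} + 30222 = \frac{301661}{10}$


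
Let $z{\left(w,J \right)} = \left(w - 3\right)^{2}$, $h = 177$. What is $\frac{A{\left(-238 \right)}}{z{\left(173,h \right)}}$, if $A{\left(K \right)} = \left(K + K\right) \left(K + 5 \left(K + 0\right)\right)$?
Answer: $\frac{588}{25} \approx 23.52$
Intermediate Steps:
$A{\left(K \right)} = 12 K^{2}$ ($A{\left(K \right)} = 2 K \left(K + 5 K\right) = 2 K 6 K = 12 K^{2}$)
$z{\left(w,J \right)} = \left(-3 + w\right)^{2}$
$\frac{A{\left(-238 \right)}}{z{\left(173,h \right)}} = \frac{12 \left(-238\right)^{2}}{\left(-3 + 173\right)^{2}} = \frac{12 \cdot 56644}{170^{2}} = \frac{679728}{28900} = 679728 \cdot \frac{1}{28900} = \frac{588}{25}$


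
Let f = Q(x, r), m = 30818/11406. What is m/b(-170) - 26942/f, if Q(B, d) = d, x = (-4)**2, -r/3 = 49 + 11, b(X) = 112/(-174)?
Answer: 696925643/4790520 ≈ 145.48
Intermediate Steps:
b(X) = -56/87 (b(X) = 112*(-1/174) = -56/87)
r = -180 (r = -3*(49 + 11) = -3*60 = -180)
m = 15409/5703 (m = 30818*(1/11406) = 15409/5703 ≈ 2.7019)
x = 16
f = -180
m/b(-170) - 26942/f = 15409/(5703*(-56/87)) - 26942/(-180) = (15409/5703)*(-87/56) - 26942*(-1/180) = -446861/106456 + 13471/90 = 696925643/4790520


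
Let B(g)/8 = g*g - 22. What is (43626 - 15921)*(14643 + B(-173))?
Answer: 7034271795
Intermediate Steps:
B(g) = -176 + 8*g**2 (B(g) = 8*(g*g - 22) = 8*(g**2 - 22) = 8*(-22 + g**2) = -176 + 8*g**2)
(43626 - 15921)*(14643 + B(-173)) = (43626 - 15921)*(14643 + (-176 + 8*(-173)**2)) = 27705*(14643 + (-176 + 8*29929)) = 27705*(14643 + (-176 + 239432)) = 27705*(14643 + 239256) = 27705*253899 = 7034271795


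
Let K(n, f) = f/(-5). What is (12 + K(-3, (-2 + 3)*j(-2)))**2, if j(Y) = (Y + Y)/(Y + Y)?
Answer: 3481/25 ≈ 139.24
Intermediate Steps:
j(Y) = 1 (j(Y) = (2*Y)/((2*Y)) = (2*Y)*(1/(2*Y)) = 1)
K(n, f) = -f/5 (K(n, f) = f*(-1/5) = -f/5)
(12 + K(-3, (-2 + 3)*j(-2)))**2 = (12 - (-2 + 3)/5)**2 = (12 - 1/5)**2 = (59/5)**2 = 3481/25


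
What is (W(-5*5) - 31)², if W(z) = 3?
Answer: 784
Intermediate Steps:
(W(-5*5) - 31)² = (3 - 31)² = (-28)² = 784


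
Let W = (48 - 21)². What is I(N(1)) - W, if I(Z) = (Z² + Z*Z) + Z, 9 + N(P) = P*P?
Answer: -609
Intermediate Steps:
N(P) = -9 + P² (N(P) = -9 + P*P = -9 + P²)
I(Z) = Z + 2*Z² (I(Z) = (Z² + Z²) + Z = 2*Z² + Z = Z + 2*Z²)
W = 729 (W = 27² = 729)
I(N(1)) - W = (-9 + 1²)*(1 + 2*(-9 + 1²)) - 1*729 = (-9 + 1)*(1 + 2*(-9 + 1)) - 729 = -8*(1 + 2*(-8)) - 729 = -8*(1 - 16) - 729 = -8*(-15) - 729 = 120 - 729 = -609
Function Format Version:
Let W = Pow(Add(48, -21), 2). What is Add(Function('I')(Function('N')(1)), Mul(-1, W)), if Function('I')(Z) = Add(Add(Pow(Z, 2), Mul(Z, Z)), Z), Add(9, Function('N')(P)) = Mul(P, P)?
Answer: -609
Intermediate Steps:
Function('N')(P) = Add(-9, Pow(P, 2)) (Function('N')(P) = Add(-9, Mul(P, P)) = Add(-9, Pow(P, 2)))
Function('I')(Z) = Add(Z, Mul(2, Pow(Z, 2))) (Function('I')(Z) = Add(Add(Pow(Z, 2), Pow(Z, 2)), Z) = Add(Mul(2, Pow(Z, 2)), Z) = Add(Z, Mul(2, Pow(Z, 2))))
W = 729 (W = Pow(27, 2) = 729)
Add(Function('I')(Function('N')(1)), Mul(-1, W)) = Add(Mul(Add(-9, Pow(1, 2)), Add(1, Mul(2, Add(-9, Pow(1, 2))))), Mul(-1, 729)) = Add(Mul(Add(-9, 1), Add(1, Mul(2, Add(-9, 1)))), -729) = Add(Mul(-8, Add(1, Mul(2, -8))), -729) = Add(Mul(-8, Add(1, -16)), -729) = Add(Mul(-8, -15), -729) = Add(120, -729) = -609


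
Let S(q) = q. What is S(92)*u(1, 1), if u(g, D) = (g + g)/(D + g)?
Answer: 92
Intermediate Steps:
u(g, D) = 2*g/(D + g) (u(g, D) = (2*g)/(D + g) = 2*g/(D + g))
S(92)*u(1, 1) = 92*(2*1/(1 + 1)) = 92*(2*1/2) = 92*(2*1*(½)) = 92*1 = 92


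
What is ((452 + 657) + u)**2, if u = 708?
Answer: 3301489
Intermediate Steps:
((452 + 657) + u)**2 = ((452 + 657) + 708)**2 = (1109 + 708)**2 = 1817**2 = 3301489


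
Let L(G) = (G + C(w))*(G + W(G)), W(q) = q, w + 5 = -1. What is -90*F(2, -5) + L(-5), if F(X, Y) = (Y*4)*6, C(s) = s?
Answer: 10910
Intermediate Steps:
w = -6 (w = -5 - 1 = -6)
F(X, Y) = 24*Y (F(X, Y) = (4*Y)*6 = 24*Y)
L(G) = 2*G*(-6 + G) (L(G) = (G - 6)*(G + G) = (-6 + G)*(2*G) = 2*G*(-6 + G))
-90*F(2, -5) + L(-5) = -2160*(-5) + 2*(-5)*(-6 - 5) = -90*(-120) + 2*(-5)*(-11) = 10800 + 110 = 10910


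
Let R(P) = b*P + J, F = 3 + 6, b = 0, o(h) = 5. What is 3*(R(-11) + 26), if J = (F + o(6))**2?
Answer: 666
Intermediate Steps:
F = 9
J = 196 (J = (9 + 5)**2 = 14**2 = 196)
R(P) = 196 (R(P) = 0*P + 196 = 0 + 196 = 196)
3*(R(-11) + 26) = 3*(196 + 26) = 3*222 = 666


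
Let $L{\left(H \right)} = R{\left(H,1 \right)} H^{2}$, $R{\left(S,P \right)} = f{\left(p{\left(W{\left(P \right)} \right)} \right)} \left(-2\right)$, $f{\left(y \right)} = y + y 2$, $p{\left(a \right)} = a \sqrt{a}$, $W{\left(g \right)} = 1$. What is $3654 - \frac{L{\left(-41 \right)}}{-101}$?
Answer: $\frac{358968}{101} \approx 3554.1$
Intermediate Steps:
$p{\left(a \right)} = a^{\frac{3}{2}}$
$f{\left(y \right)} = 3 y$ ($f{\left(y \right)} = y + 2 y = 3 y$)
$R{\left(S,P \right)} = -6$ ($R{\left(S,P \right)} = 3 \cdot 1^{\frac{3}{2}} \left(-2\right) = 3 \cdot 1 \left(-2\right) = 3 \left(-2\right) = -6$)
$L{\left(H \right)} = - 6 H^{2}$
$3654 - \frac{L{\left(-41 \right)}}{-101} = 3654 - \frac{\left(-6\right) \left(-41\right)^{2}}{-101} = 3654 - \left(-6\right) 1681 \left(- \frac{1}{101}\right) = 3654 - \left(-10086\right) \left(- \frac{1}{101}\right) = 3654 - \frac{10086}{101} = \frac{358968}{101}$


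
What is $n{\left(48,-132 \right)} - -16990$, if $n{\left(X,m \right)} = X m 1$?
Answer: $10654$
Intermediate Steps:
$n{\left(X,m \right)} = X m$
$n{\left(48,-132 \right)} - -16990 = 48 \left(-132\right) - -16990 = -6336 + 16990 = 10654$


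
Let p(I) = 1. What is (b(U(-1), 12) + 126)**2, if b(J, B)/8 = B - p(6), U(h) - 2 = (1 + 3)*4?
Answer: 45796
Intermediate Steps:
U(h) = 18 (U(h) = 2 + (1 + 3)*4 = 2 + 4*4 = 2 + 16 = 18)
b(J, B) = -8 + 8*B (b(J, B) = 8*(B - 1*1) = 8*(B - 1) = 8*(-1 + B) = -8 + 8*B)
(b(U(-1), 12) + 126)**2 = ((-8 + 8*12) + 126)**2 = ((-8 + 96) + 126)**2 = (88 + 126)**2 = 214**2 = 45796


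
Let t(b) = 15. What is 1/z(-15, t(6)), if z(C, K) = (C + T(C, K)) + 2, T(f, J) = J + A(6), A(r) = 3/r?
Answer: ⅖ ≈ 0.40000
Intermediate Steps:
T(f, J) = ½ + J (T(f, J) = J + 3/6 = J + 3*(⅙) = J + ½ = ½ + J)
z(C, K) = 5/2 + C + K (z(C, K) = (C + (½ + K)) + 2 = (½ + C + K) + 2 = 5/2 + C + K)
1/z(-15, t(6)) = 1/(5/2 - 15 + 15) = 1/(5/2) = ⅖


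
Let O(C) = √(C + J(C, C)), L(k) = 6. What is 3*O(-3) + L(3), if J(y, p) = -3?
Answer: 6 + 3*I*√6 ≈ 6.0 + 7.3485*I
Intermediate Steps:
O(C) = √(-3 + C) (O(C) = √(C - 3) = √(-3 + C))
3*O(-3) + L(3) = 3*√(-3 - 3) + 6 = 3*√(-6) + 6 = 3*(I*√6) + 6 = 3*I*√6 + 6 = 6 + 3*I*√6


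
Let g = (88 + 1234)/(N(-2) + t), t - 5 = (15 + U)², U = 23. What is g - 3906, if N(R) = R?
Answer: -5650660/1447 ≈ -3905.1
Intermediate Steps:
t = 1449 (t = 5 + (15 + 23)² = 5 + 38² = 5 + 1444 = 1449)
g = 1322/1447 (g = (88 + 1234)/(-2 + 1449) = 1322/1447 ≈ 0.91361)
g - 3906 = 1322/1447 - 3906 = -5650660/1447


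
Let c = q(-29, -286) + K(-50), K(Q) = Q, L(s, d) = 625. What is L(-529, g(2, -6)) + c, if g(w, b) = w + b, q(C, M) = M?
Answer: 289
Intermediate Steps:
g(w, b) = b + w
c = -336 (c = -286 - 50 = -336)
L(-529, g(2, -6)) + c = 625 - 336 = 289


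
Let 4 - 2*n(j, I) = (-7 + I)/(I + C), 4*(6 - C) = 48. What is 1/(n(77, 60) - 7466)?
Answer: -108/806165 ≈ -0.00013397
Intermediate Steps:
C = -6 (C = 6 - ¼*48 = 6 - 12 = -6)
n(j, I) = 2 - (-7 + I)/(2*(-6 + I)) (n(j, I) = 2 - (-7 + I)/(2*(I - 6)) = 2 - (-7 + I)/(2*(-6 + I)))
1/(n(77, 60) - 7466) = 1/((-17 + 3*60)/(2*(-6 + 60)) - 7466) = 1/((½)*(-17 + 180)/54 - 7466) = 1/((½)*(1/54)*163 - 7466) = 1/(163/108 - 7466) = 1/(-806165/108) = -108/806165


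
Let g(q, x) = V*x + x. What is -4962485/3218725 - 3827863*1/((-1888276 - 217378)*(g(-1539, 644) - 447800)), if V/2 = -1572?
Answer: -5165899007107574831/3350660072559263160 ≈ -1.5418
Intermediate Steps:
V = -3144 (V = 2*(-1572) = -3144)
g(q, x) = -3143*x (g(q, x) = -3144*x + x = -3143*x)
-4962485/3218725 - 3827863*1/((-1888276 - 217378)*(g(-1539, 644) - 447800)) = -4962485/3218725 - 3827863*1/((-1888276 - 217378)*(-3143*644 - 447800)) = -4962485*1/3218725 - 3827863*(-1/(2105654*(-2024092 - 447800))) = -992497/643745 - 3827863/((-2105654*(-2471892))) = -992497/643745 - 3827863/5204949277368 = -5165899007107574831/3350660072559263160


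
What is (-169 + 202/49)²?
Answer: 65270241/2401 ≈ 27185.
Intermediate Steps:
(-169 + 202/49)² = (-8079/49)² = 65270241/2401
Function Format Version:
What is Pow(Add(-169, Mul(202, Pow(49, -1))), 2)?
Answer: Rational(65270241, 2401) ≈ 27185.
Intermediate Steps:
Pow(Add(-169, Mul(202, Pow(49, -1))), 2) = Pow(Add(-169, Mul(202, Rational(1, 49))), 2) = Pow(Add(-169, Rational(202, 49)), 2) = Pow(Rational(-8079, 49), 2) = Rational(65270241, 2401)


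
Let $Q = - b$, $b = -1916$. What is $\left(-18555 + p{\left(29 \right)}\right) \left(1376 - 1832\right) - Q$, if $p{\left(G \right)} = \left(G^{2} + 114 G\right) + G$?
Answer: $6554908$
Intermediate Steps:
$p{\left(G \right)} = G^{2} + 115 G$
$Q = 1916$ ($Q = \left(-1\right) \left(-1916\right) = 1916$)
$\left(-18555 + p{\left(29 \right)}\right) \left(1376 - 1832\right) - Q = \left(-18555 + 29 \left(115 + 29\right)\right) \left(1376 - 1832\right) - 1916 = \left(-18555 + 29 \cdot 144\right) \left(-456\right) - 1916 = \left(-18555 + 4176\right) \left(-456\right) - 1916 = \left(-14379\right) \left(-456\right) - 1916 = 6556824 - 1916 = 6554908$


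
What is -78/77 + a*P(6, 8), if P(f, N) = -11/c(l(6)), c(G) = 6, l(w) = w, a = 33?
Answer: -9473/154 ≈ -61.513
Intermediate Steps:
P(f, N) = -11/6
-78/77 + a*P(6, 8) = -78/77 + 33*(-11/6) = -78*1/77 - 121/2 = -78/77 - 121/2 = -9473/154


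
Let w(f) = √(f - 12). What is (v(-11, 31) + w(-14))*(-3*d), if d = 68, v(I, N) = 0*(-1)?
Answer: -204*I*√26 ≈ -1040.2*I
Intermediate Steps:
v(I, N) = 0
w(f) = √(-12 + f)
(v(-11, 31) + w(-14))*(-3*d) = (0 + √(-12 - 14))*(-3*68) = (0 + √(-26))*(-204) = (0 + I*√26)*(-204) = (I*√26)*(-204) = -204*I*√26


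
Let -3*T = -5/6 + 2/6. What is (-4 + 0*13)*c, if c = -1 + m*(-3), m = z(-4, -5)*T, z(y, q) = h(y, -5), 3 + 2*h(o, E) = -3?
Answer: -2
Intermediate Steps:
h(o, E) = -3 (h(o, E) = -3/2 + (½)*(-3) = -3/2 - 3/2 = -3)
z(y, q) = -3
T = ⅙ (T = -(-5/6 + 2/6)/3 = -(-5*⅙ + 2*(⅙))/3 = -(-⅚ + ⅓)/3 = -⅓*(-½) = ⅙ ≈ 0.16667)
m = -½ (m = -3*⅙ = -½ ≈ -0.50000)
c = ½ (c = -1 - ½*(-3) = -1 + 3/2 = ½ ≈ 0.50000)
(-4 + 0*13)*c = (-4 + 0*13)*(½) = (-4 + 0)*(½) = -4*½ = -2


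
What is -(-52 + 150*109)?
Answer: -16298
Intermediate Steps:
-(-52 + 150*109) = -(-52 + 16350) = -1*16298 = -16298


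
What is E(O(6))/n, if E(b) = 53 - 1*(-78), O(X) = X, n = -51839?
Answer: -131/51839 ≈ -0.0025271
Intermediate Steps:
E(b) = 131 (E(b) = 53 + 78 = 131)
E(O(6))/n = 131/(-51839) = 131*(-1/51839) = -131/51839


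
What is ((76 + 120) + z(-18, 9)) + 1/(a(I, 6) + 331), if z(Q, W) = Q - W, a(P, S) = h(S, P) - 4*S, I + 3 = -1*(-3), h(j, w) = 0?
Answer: 51884/307 ≈ 169.00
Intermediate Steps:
I = 0 (I = -3 - 1*(-3) = -3 + 3 = 0)
a(P, S) = -4*S (a(P, S) = 0 - 4*S = -4*S)
((76 + 120) + z(-18, 9)) + 1/(a(I, 6) + 331) = ((76 + 120) + (-18 - 1*9)) + 1/(-4*6 + 331) = (196 + (-18 - 9)) + 1/(-24 + 331) = (196 - 27) + 1/307 = 169 + 1/307 = 51884/307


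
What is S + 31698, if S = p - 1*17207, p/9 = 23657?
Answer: 227404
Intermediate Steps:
p = 212913 (p = 9*23657 = 212913)
S = 195706 (S = 212913 - 1*17207 = 212913 - 17207 = 195706)
S + 31698 = 195706 + 31698 = 227404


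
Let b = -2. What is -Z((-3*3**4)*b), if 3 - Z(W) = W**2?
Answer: 236193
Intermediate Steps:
Z(W) = 3 - W**2
-Z((-3*3**4)*b) = -(3 - (-3*3**4*(-2))**2) = -(3 - (-3*81*(-2))**2) = -(3 - (-243*(-2))**2) = -(3 - 1*486**2) = -(3 - 1*236196) = -(3 - 236196) = -1*(-236193) = 236193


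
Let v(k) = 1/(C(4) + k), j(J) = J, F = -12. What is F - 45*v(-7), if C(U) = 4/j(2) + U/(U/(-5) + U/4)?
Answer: -15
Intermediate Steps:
C(U) = 22 (C(U) = 4/2 + U/(U/(-5) + U/4) = 4*(1/2) + U/(U*(-1/5) + U*(1/4)) = 2 + U/(-U/5 + U/4) = 2 + U/((U/20)) = 2 + U*(20/U) = 2 + 20 = 22)
v(k) = 1/(22 + k)
F - 45*v(-7) = -12 - 45/(22 - 7) = -12 - 45/15 = -12 - 45*1/15 = -12 - 3 = -15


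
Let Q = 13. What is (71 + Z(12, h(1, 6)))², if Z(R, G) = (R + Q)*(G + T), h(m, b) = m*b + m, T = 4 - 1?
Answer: 103041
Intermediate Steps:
T = 3
h(m, b) = m + b*m (h(m, b) = b*m + m = m + b*m)
Z(R, G) = (3 + G)*(13 + R) (Z(R, G) = (R + 13)*(G + 3) = (13 + R)*(3 + G) = (3 + G)*(13 + R))
(71 + Z(12, h(1, 6)))² = (71 + (39 + 3*12 + 13*(1*(1 + 6)) + (1*(1 + 6))*12))² = (71 + (39 + 36 + 13*(1*7) + (1*7)*12))² = (71 + (39 + 36 + 13*7 + 7*12))² = (71 + (39 + 36 + 91 + 84))² = (71 + 250)² = 321² = 103041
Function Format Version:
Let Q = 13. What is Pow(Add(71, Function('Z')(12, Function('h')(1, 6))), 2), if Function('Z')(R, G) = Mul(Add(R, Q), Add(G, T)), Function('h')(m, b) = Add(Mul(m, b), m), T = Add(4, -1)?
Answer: 103041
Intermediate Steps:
T = 3
Function('h')(m, b) = Add(m, Mul(b, m)) (Function('h')(m, b) = Add(Mul(b, m), m) = Add(m, Mul(b, m)))
Function('Z')(R, G) = Mul(Add(3, G), Add(13, R)) (Function('Z')(R, G) = Mul(Add(R, 13), Add(G, 3)) = Mul(Add(13, R), Add(3, G)) = Mul(Add(3, G), Add(13, R)))
Pow(Add(71, Function('Z')(12, Function('h')(1, 6))), 2) = Pow(Add(71, Add(39, Mul(3, 12), Mul(13, Mul(1, Add(1, 6))), Mul(Mul(1, Add(1, 6)), 12))), 2) = Pow(Add(71, Add(39, 36, Mul(13, Mul(1, 7)), Mul(Mul(1, 7), 12))), 2) = Pow(Add(71, Add(39, 36, Mul(13, 7), Mul(7, 12))), 2) = Pow(Add(71, Add(39, 36, 91, 84)), 2) = Pow(Add(71, 250), 2) = Pow(321, 2) = 103041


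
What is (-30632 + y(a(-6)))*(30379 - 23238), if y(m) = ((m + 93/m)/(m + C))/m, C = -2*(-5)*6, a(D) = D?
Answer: -141745229513/648 ≈ -2.1874e+8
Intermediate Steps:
C = 60 (C = 10*6 = 60)
y(m) = (m + 93/m)/(m*(60 + m)) (y(m) = ((m + 93/m)/(m + 60))/m = ((m + 93/m)/(60 + m))/m = (m + 93/m)/(m*(60 + m)))
(-30632 + y(a(-6)))*(30379 - 23238) = (-30632 + (93 + (-6)²)/((-6)²*(60 - 6)))*(30379 - 23238) = (-30632 + (1/36)*(93 + 36)/54)*7141 = (-30632 + (1/36)*(1/54)*129)*7141 = (-30632 + 43/648)*7141 = -19849493/648*7141 = -141745229513/648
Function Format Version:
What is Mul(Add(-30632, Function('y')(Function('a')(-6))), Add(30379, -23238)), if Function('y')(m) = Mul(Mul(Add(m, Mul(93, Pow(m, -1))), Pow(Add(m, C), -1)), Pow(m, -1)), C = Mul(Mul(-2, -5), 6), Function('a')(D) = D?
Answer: Rational(-141745229513, 648) ≈ -2.1874e+8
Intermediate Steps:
C = 60 (C = Mul(10, 6) = 60)
Function('y')(m) = Mul(Pow(m, -1), Pow(Add(60, m), -1), Add(m, Mul(93, Pow(m, -1)))) (Function('y')(m) = Mul(Mul(Add(m, Mul(93, Pow(m, -1))), Pow(Add(m, 60), -1)), Pow(m, -1)) = Mul(Mul(Add(m, Mul(93, Pow(m, -1))), Pow(Add(60, m), -1)), Pow(m, -1)) = Mul(Mul(Pow(Add(60, m), -1), Add(m, Mul(93, Pow(m, -1)))), Pow(m, -1)) = Mul(Pow(m, -1), Pow(Add(60, m), -1), Add(m, Mul(93, Pow(m, -1)))))
Mul(Add(-30632, Function('y')(Function('a')(-6))), Add(30379, -23238)) = Mul(Add(-30632, Mul(Pow(-6, -2), Pow(Add(60, -6), -1), Add(93, Pow(-6, 2)))), Add(30379, -23238)) = Mul(Add(-30632, Mul(Rational(1, 36), Pow(54, -1), Add(93, 36))), 7141) = Mul(Add(-30632, Mul(Rational(1, 36), Rational(1, 54), 129)), 7141) = Mul(Add(-30632, Rational(43, 648)), 7141) = Mul(Rational(-19849493, 648), 7141) = Rational(-141745229513, 648)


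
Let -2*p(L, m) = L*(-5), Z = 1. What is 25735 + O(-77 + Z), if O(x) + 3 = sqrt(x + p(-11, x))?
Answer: 25732 + 3*I*sqrt(46)/2 ≈ 25732.0 + 10.173*I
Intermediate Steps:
p(L, m) = 5*L/2 (p(L, m) = -L*(-5)/2 = -(-5)*L/2 = 5*L/2)
O(x) = -3 + sqrt(-55/2 + x) (O(x) = -3 + sqrt(x + (5/2)*(-11)) = -3 + sqrt(x - 55/2) = -3 + sqrt(-55/2 + x))
25735 + O(-77 + Z) = 25735 + (-3 + sqrt(-110 + 4*(-77 + 1))/2) = 25735 + (-3 + sqrt(-110 + 4*(-76))/2) = 25735 + (-3 + sqrt(-110 - 304)/2) = 25735 + (-3 + sqrt(-414)/2) = 25735 + (-3 + (3*I*sqrt(46))/2) = 25735 + (-3 + 3*I*sqrt(46)/2) = 25732 + 3*I*sqrt(46)/2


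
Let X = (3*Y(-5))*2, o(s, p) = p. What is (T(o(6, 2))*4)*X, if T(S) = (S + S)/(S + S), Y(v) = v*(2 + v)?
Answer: 360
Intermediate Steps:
T(S) = 1 (T(S) = (2*S)/((2*S)) = (2*S)*(1/(2*S)) = 1)
X = 90 (X = (3*(-5*(2 - 5)))*2 = (3*(-5*(-3)))*2 = (3*15)*2 = 45*2 = 90)
(T(o(6, 2))*4)*X = (1*4)*90 = 4*90 = 360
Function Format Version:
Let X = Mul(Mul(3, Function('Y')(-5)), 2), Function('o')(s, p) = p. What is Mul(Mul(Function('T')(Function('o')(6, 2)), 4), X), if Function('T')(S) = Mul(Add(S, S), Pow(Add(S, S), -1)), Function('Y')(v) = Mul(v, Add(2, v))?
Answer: 360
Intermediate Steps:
Function('T')(S) = 1 (Function('T')(S) = Mul(Mul(2, S), Pow(Mul(2, S), -1)) = Mul(Mul(2, S), Mul(Rational(1, 2), Pow(S, -1))) = 1)
X = 90 (X = Mul(Mul(3, Mul(-5, Add(2, -5))), 2) = Mul(Mul(3, Mul(-5, -3)), 2) = Mul(Mul(3, 15), 2) = Mul(45, 2) = 90)
Mul(Mul(Function('T')(Function('o')(6, 2)), 4), X) = Mul(Mul(1, 4), 90) = Mul(4, 90) = 360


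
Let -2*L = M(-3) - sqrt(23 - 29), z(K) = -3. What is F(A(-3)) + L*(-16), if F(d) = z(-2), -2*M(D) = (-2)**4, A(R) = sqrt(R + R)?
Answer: -67 - 8*I*sqrt(6) ≈ -67.0 - 19.596*I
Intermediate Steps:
A(R) = sqrt(2)*sqrt(R) (A(R) = sqrt(2*R) = sqrt(2)*sqrt(R))
M(D) = -8 (M(D) = -1/2*(-2)**4 = -1/2*16 = -8)
L = 4 + I*sqrt(6)/2 (L = -(-8 - sqrt(23 - 29))/2 = -(-8 - sqrt(-6))/2 = -(-8 - I*sqrt(6))/2 = 4 + I*sqrt(6)/2 ≈ 4.0 + 1.2247*I)
F(d) = -3
F(A(-3)) + L*(-16) = -3 + (4 + I*sqrt(6)/2)*(-16) = -3 + (-64 - 8*I*sqrt(6)) = -67 - 8*I*sqrt(6)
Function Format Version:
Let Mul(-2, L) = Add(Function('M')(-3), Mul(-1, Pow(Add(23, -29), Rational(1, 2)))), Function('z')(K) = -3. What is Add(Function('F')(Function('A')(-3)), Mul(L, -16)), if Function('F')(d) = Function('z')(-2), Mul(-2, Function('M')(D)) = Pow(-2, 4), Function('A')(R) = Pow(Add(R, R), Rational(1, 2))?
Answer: Add(-67, Mul(-8, I, Pow(6, Rational(1, 2)))) ≈ Add(-67.000, Mul(-19.596, I))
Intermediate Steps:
Function('A')(R) = Mul(Pow(2, Rational(1, 2)), Pow(R, Rational(1, 2))) (Function('A')(R) = Pow(Mul(2, R), Rational(1, 2)) = Mul(Pow(2, Rational(1, 2)), Pow(R, Rational(1, 2))))
Function('M')(D) = -8 (Function('M')(D) = Mul(Rational(-1, 2), Pow(-2, 4)) = Mul(Rational(-1, 2), 16) = -8)
L = Add(4, Mul(Rational(1, 2), I, Pow(6, Rational(1, 2)))) (L = Mul(Rational(-1, 2), Add(-8, Mul(-1, Pow(Add(23, -29), Rational(1, 2))))) = Mul(Rational(-1, 2), Add(-8, Mul(-1, Pow(-6, Rational(1, 2))))) = Mul(Rational(-1, 2), Add(-8, Mul(-1, Mul(I, Pow(6, Rational(1, 2)))))) = Mul(Rational(-1, 2), Add(-8, Mul(-1, I, Pow(6, Rational(1, 2))))) = Add(4, Mul(Rational(1, 2), I, Pow(6, Rational(1, 2)))) ≈ Add(4.0000, Mul(1.2247, I)))
Function('F')(d) = -3
Add(Function('F')(Function('A')(-3)), Mul(L, -16)) = Add(-3, Mul(Add(4, Mul(Rational(1, 2), I, Pow(6, Rational(1, 2)))), -16)) = Add(-3, Add(-64, Mul(-8, I, Pow(6, Rational(1, 2))))) = Add(-67, Mul(-8, I, Pow(6, Rational(1, 2))))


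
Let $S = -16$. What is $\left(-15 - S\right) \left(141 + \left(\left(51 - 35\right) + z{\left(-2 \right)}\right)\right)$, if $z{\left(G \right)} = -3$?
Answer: $154$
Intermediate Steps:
$\left(-15 - S\right) \left(141 + \left(\left(51 - 35\right) + z{\left(-2 \right)}\right)\right) = \left(-15 - -16\right) \left(141 + \left(\left(51 - 35\right) - 3\right)\right) = \left(-15 + 16\right) \left(141 + \left(16 - 3\right)\right) = 1 \left(141 + 13\right) = 1 \cdot 154 = 154$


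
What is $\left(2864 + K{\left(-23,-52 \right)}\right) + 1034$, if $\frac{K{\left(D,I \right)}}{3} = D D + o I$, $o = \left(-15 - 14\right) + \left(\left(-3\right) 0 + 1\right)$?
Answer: $9853$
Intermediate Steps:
$o = -28$ ($o = -29 + \left(0 + 1\right) = -29 + 1 = -28$)
$K{\left(D,I \right)} = - 84 I + 3 D^{2}$ ($K{\left(D,I \right)} = 3 \left(D D - 28 I\right) = 3 \left(D^{2} - 28 I\right) = - 84 I + 3 D^{2}$)
$\left(2864 + K{\left(-23,-52 \right)}\right) + 1034 = \left(2864 + \left(\left(-84\right) \left(-52\right) + 3 \left(-23\right)^{2}\right)\right) + 1034 = \left(2864 + \left(4368 + 3 \cdot 529\right)\right) + 1034 = \left(2864 + \left(4368 + 1587\right)\right) + 1034 = \left(2864 + 5955\right) + 1034 = 8819 + 1034 = 9853$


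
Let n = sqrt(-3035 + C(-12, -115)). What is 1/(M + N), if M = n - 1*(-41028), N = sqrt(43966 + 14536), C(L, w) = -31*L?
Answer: 1/(41028 + sqrt(58502) + I*sqrt(2663)) ≈ 2.4231e-5 - 3.03e-8*I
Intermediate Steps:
n = I*sqrt(2663) (n = sqrt(-3035 - 31*(-12)) = sqrt(-3035 + 372) = sqrt(-2663) = I*sqrt(2663) ≈ 51.604*I)
N = sqrt(58502) ≈ 241.87
M = 41028 + I*sqrt(2663) (M = I*sqrt(2663) - 1*(-41028) = I*sqrt(2663) + 41028 = 41028 + I*sqrt(2663) ≈ 41028.0 + 51.604*I)
1/(M + N) = 1/((41028 + I*sqrt(2663)) + sqrt(58502)) = 1/(41028 + sqrt(58502) + I*sqrt(2663))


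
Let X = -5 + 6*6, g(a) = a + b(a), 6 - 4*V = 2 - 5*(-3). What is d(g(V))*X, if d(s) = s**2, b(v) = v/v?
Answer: 1519/16 ≈ 94.938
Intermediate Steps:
V = -11/4 (V = 3/2 - (2 - 5*(-3))/4 = 3/2 - (2 + 15)/4 = 3/2 - 1/4*17 = 3/2 - 17/4 = -11/4 ≈ -2.7500)
b(v) = 1
g(a) = 1 + a (g(a) = a + 1 = 1 + a)
X = 31 (X = -5 + 36 = 31)
d(g(V))*X = (1 - 11/4)**2*31 = (-7/4)**2*31 = (49/16)*31 = 1519/16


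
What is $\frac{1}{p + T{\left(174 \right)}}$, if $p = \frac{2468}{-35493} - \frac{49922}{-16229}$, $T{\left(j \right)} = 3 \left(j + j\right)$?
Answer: $\frac{576015897}{603092424842} \approx 0.0009551$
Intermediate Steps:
$T{\left(j \right)} = 6 j$ ($T{\left(j \right)} = 3 \cdot 2 j = 6 j$)
$p = \frac{1731828374}{576015897}$ ($p = 2468 \left(- \frac{1}{35493}\right) - - \frac{49922}{16229} = - \frac{2468}{35493} + \frac{49922}{16229} = \frac{1731828374}{576015897} \approx 3.0066$)
$\frac{1}{p + T{\left(174 \right)}} = \frac{1}{\frac{1731828374}{576015897} + 6 \cdot 174} = \frac{1}{\frac{1731828374}{576015897} + 1044} = \frac{1}{\frac{603092424842}{576015897}} = \frac{576015897}{603092424842}$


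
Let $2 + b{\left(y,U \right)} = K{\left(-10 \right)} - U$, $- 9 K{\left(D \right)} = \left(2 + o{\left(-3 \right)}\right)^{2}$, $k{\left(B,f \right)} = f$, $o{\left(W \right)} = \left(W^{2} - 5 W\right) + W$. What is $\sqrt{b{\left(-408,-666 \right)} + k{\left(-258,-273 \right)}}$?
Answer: $\frac{\sqrt{2990}}{3} \approx 18.227$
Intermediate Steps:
$o{\left(W \right)} = W^{2} - 4 W$
$K{\left(D \right)} = - \frac{529}{9}$ ($K{\left(D \right)} = - \frac{\left(2 - 3 \left(-4 - 3\right)\right)^{2}}{9} = - \frac{\left(2 - -21\right)^{2}}{9} = - \frac{\left(2 + 21\right)^{2}}{9} = - \frac{23^{2}}{9} = \left(- \frac{1}{9}\right) 529 = - \frac{529}{9}$)
$b{\left(y,U \right)} = - \frac{547}{9} - U$ ($b{\left(y,U \right)} = -2 - \left(\frac{529}{9} + U\right) = - \frac{547}{9} - U$)
$\sqrt{b{\left(-408,-666 \right)} + k{\left(-258,-273 \right)}} = \sqrt{\left(- \frac{547}{9} - -666\right) - 273} = \sqrt{\left(- \frac{547}{9} + 666\right) - 273} = \sqrt{\frac{5447}{9} - 273} = \sqrt{\frac{2990}{9}} = \frac{\sqrt{2990}}{3}$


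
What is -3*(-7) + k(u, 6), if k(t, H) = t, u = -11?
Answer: 10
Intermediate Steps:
-3*(-7) + k(u, 6) = -3*(-7) - 11 = 21 - 11 = 10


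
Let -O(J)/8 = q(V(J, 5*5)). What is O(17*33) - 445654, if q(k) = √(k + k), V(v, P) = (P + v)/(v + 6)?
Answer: -445654 - 16*√2051/63 ≈ -4.4567e+5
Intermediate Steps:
V(v, P) = (P + v)/(6 + v)
q(k) = √2*√k (q(k) = √(2*k) = √2*√k)
O(J) = -8*√2*√((25 + J)/(6 + J)) (O(J) = -8*√2*√((5*5 + J)/(6 + J)) = -8*√2*√((25 + J)/(6 + J)))
O(17*33) - 445654 = -8*√2*√((25 + 17*33)/(6 + 17*33)) - 445654 = -8*√2*√((25 + 561)/(6 + 561)) - 445654 = -8*√2*√(586/567) - 445654 = -8*√2*√4102/63 - 445654 = -16*√2051/63 - 445654 = -445654 - 16*√2051/63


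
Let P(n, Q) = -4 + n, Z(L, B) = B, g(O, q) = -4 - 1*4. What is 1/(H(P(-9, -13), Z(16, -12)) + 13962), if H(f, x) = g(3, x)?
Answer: 1/13954 ≈ 7.1664e-5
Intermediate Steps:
g(O, q) = -8 (g(O, q) = -4 - 4 = -8)
H(f, x) = -8
1/(H(P(-9, -13), Z(16, -12)) + 13962) = 1/(-8 + 13962) = 1/13954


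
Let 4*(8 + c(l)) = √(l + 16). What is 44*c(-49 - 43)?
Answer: -352 + 22*I*√19 ≈ -352.0 + 95.896*I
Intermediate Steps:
c(l) = -8 + √(16 + l)/4 (c(l) = -8 + √(l + 16)/4 = -8 + √(16 + l)/4)
44*c(-49 - 43) = 44*(-8 + √(16 + (-49 - 43))/4) = 44*(-8 + √(16 - 92)/4) = 44*(-8 + √(-76)/4) = 44*(-8 + (2*I*√19)/4) = 44*(-8 + I*√19/2) = -352 + 22*I*√19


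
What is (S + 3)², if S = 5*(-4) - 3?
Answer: 400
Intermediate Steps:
S = -23 (S = -20 - 3 = -23)
(S + 3)² = (-23 + 3)² = (-20)² = 400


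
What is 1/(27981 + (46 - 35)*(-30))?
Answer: 1/27651 ≈ 3.6165e-5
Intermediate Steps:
1/(27981 + (46 - 35)*(-30)) = 1/(27981 + 11*(-30)) = 1/(27981 - 330) = 1/27651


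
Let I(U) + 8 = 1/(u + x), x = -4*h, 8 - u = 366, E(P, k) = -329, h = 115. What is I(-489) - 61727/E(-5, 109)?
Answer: 48339381/269122 ≈ 179.62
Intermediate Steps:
u = -358 (u = 8 - 1*366 = 8 - 366 = -358)
x = -460 (x = -4*115 = -460)
I(U) = -6545/818 (I(U) = -8 + 1/(-358 - 460) = -8 + 1/(-818) = -8 - 1/818 = -6545/818)
I(-489) - 61727/E(-5, 109) = -6545/818 - 61727/(-329) = -6545/818 - 61727*(-1)/329 = -6545/818 - 1*(-61727/329) = -6545/818 + 61727/329 = 48339381/269122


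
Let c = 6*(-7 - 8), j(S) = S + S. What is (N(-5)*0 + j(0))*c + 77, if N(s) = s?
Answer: 77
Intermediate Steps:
j(S) = 2*S
c = -90 (c = 6*(-15) = -90)
(N(-5)*0 + j(0))*c + 77 = (-5*0 + 2*0)*(-90) + 77 = (0 + 0)*(-90) + 77 = 0*(-90) + 77 = 0 + 77 = 77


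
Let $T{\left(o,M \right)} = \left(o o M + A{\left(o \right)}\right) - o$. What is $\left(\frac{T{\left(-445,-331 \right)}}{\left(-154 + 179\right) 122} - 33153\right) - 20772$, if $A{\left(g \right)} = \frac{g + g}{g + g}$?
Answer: $- \frac{230017079}{3050} \approx -75415.0$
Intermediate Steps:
$A{\left(g \right)} = 1$ ($A{\left(g \right)} = \frac{2 g}{2 g} = 2 g \frac{1}{2 g} = 1$)
$T{\left(o,M \right)} = 1 - o + M o^{2}$ ($T{\left(o,M \right)} = \left(o o M + 1\right) - o = \left(o^{2} M + 1\right) - o = \left(M o^{2} + 1\right) - o = \left(1 + M o^{2}\right) - o = 1 - o + M o^{2}$)
$\left(\frac{T{\left(-445,-331 \right)}}{\left(-154 + 179\right) 122} - 33153\right) - 20772 = \left(\frac{1 - -445 - 331 \left(-445\right)^{2}}{\left(-154 + 179\right) 122} - 33153\right) - 20772 = \left(\frac{1 + 445 - 65546275}{25 \cdot 122} - 33153\right) - 20772 = \left(\frac{1 + 445 - 65546275}{3050} - 33153\right) - 20772 = \left(\left(-65545829\right) \frac{1}{3050} - 33153\right) - 20772 = \left(- \frac{65545829}{3050} - 33153\right) - 20772 = - \frac{166662479}{3050} - 20772 = - \frac{230017079}{3050}$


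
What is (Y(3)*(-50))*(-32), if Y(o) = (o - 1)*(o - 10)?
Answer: -22400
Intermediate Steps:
Y(o) = (-1 + o)*(-10 + o)
(Y(3)*(-50))*(-32) = ((10 + 3**2 - 11*3)*(-50))*(-32) = ((10 + 9 - 33)*(-50))*(-32) = -14*(-50)*(-32) = 700*(-32) = -22400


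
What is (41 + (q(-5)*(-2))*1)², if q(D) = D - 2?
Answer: 3025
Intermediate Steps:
q(D) = -2 + D
(41 + (q(-5)*(-2))*1)² = (41 + ((-2 - 5)*(-2))*1)² = (41 - 7*(-2)*1)² = (41 + 14*1)² = (41 + 14)² = 55² = 3025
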